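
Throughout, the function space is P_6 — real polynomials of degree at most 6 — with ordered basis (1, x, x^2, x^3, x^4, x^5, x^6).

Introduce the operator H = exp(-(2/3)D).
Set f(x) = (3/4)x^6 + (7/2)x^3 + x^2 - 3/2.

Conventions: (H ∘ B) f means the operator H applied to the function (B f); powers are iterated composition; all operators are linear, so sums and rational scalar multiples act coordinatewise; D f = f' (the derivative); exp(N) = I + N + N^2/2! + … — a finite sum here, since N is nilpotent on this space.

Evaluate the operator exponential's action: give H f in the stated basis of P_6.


order-1 term: -3x^5 - 7x^2 - (4/3)x
order-2 term: 5x^4 + (14/3)x + 4/9
order-3 term: -(40/9)x^3 - 28/27
order-4 term: (20/9)x^2
order-5 term: -(16/27)x
order-6 term: 16/243
the series for exp(-(2/3)D) f terminates at order 6
exp(-(2/3)D) f = (3/4)x^6 - 3x^5 + 5x^4 - (17/18)x^3 - (34/9)x^2 + (74/27)x - 985/486

the result is g(x) = (3/4)x^6 - 3x^5 + 5x^4 - (17/18)x^3 - (34/9)x^2 + (74/27)x - 985/486


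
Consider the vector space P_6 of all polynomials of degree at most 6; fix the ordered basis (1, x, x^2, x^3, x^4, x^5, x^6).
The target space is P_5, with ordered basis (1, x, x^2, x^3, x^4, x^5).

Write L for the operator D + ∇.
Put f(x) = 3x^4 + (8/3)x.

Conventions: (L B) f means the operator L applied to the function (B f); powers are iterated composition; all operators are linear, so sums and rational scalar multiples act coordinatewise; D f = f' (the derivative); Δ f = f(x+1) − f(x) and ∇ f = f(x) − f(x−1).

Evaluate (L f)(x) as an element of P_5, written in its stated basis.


g(x) = 24x^3 - 18x^2 + 12x + 7/3

D f = 12x^3 + 8/3
∇ f = 12x^3 - 18x^2 + 12x - 1/3
(D + ∇) f = 24x^3 - 18x^2 + 12x + 7/3


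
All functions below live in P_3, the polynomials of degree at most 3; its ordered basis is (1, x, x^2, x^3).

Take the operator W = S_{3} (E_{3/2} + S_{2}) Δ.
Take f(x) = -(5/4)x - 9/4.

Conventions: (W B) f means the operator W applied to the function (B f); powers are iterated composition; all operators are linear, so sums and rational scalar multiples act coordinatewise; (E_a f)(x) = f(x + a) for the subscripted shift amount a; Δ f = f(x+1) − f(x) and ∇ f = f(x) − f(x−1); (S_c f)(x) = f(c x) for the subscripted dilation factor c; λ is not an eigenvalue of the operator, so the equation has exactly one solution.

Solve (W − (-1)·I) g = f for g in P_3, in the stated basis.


write g with unknown coordinates in the stated basis and equate coefficients in (W − (-1)·I) g = f
solving from the highest basis element down gives g = -(5/4)x + 1/4
check: W g = -5/2
so W g − (-1)·g = -(5/4)x - 9/4 = f ✓

the result is g(x) = -(5/4)x + 1/4


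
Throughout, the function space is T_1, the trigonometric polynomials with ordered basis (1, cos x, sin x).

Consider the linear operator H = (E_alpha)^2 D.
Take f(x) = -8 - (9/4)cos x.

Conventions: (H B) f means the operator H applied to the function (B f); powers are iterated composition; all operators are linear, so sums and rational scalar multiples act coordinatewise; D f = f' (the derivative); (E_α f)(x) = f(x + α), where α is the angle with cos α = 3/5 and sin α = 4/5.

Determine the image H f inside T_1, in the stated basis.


g(x) = (54/25)cos x - (63/100)sin x

D f = (9/4)sin x
E_alpha D f = (9/5)cos x + (27/20)sin x
E_alpha E_alpha D f = (54/25)cos x - (63/100)sin x


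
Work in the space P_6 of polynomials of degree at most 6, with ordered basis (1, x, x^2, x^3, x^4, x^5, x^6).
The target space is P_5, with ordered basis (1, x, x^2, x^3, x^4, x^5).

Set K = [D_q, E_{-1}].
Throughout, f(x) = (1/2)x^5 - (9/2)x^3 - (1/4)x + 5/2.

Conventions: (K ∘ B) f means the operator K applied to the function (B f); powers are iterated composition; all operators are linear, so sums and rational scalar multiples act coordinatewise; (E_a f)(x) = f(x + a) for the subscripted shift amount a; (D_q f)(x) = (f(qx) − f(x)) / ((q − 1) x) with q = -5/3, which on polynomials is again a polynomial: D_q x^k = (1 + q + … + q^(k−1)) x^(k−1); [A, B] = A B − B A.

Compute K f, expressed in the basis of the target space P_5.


E_{-1} f = (1/2)x^5 - (5/2)x^4 + (1/2)x^3 + (17/2)x^2 - (45/4)x + 27/4
D_q E_{-1} f = (421/162)x^4 + (170/27)x^3 + (19/18)x^2 - (17/3)x - 45/4
D_q f = (421/162)x^4 - (19/2)x^2 - 1/4
E_{-1} D_q f = (421/162)x^4 - (842/81)x^3 + (329/54)x^2 + (697/81)x - 2317/324
[D_q, E_{-1}] f = (1352/81)x^3 - (136/27)x^2 - (1156/81)x - 332/81

the result is g(x) = (1352/81)x^3 - (136/27)x^2 - (1156/81)x - 332/81


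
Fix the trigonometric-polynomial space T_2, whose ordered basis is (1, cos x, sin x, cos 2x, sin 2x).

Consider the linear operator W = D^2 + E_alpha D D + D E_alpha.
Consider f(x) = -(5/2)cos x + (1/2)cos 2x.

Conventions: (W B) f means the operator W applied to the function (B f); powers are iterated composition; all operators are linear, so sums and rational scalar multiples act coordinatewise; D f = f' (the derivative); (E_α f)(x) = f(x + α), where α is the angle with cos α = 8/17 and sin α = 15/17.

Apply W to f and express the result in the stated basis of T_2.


D f = (5/2)sin x - sin 2x
D D f = (5/2)cos x - 2cos 2x
D f = (5/2)sin x - sin 2x
D D f = (5/2)cos x - 2cos 2x
E_alpha D D f = (20/17)cos x - (75/34)sin x + (322/289)cos 2x + (480/289)sin 2x
E_alpha f = -(20/17)cos x + (75/34)sin x - (161/578)cos 2x - (120/289)sin 2x
D E_alpha f = (75/34)cos x + (20/17)sin x - (240/289)cos 2x + (161/289)sin 2x
(D^2 + E_alpha D D + D E_alpha) f = (100/17)cos x - (35/34)sin x - (496/289)cos 2x + (641/289)sin 2x

the result is g(x) = (100/17)cos x - (35/34)sin x - (496/289)cos 2x + (641/289)sin 2x


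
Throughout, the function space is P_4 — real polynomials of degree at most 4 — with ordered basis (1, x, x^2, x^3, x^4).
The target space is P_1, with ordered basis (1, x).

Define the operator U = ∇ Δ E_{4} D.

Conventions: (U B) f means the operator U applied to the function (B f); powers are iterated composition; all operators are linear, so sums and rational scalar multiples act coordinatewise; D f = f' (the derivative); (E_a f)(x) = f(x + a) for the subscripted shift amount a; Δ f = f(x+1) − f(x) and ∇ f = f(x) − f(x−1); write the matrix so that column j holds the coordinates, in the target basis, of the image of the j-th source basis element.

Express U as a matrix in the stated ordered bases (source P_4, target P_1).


the matrix is [[0, 0, 0, 6, 96]; [0, 0, 0, 0, 24]] (rows listed top to bottom)

image of 1: 0
image of x: 0
image of x^2: 0
image of x^3: 6
image of x^4: 24x + 96
each image's coordinates form column j of the matrix


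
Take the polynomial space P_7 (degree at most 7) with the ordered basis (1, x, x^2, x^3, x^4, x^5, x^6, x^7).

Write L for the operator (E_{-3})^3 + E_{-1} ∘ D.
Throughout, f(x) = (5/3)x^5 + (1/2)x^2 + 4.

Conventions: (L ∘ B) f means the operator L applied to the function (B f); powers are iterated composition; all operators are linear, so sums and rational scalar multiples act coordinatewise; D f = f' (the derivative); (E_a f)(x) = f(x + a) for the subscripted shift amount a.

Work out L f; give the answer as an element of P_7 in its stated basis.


the result is g(x) = (5/3)x^5 - (200/3)x^4 + (3950/3)x^3 - (24199/2)x^2 + (163901/3)x - 590179/6

E_{-3} f = (5/3)x^5 - 25x^4 + 150x^3 - (899/2)x^2 + 672x - 793/2
E_{-3} E_{-3} f = (5/3)x^5 - 50x^4 + 600x^3 - (7199/2)x^2 + 10794x - 12938
E_{-3} E_{-3} E_{-3} f = (5/3)x^5 - 75x^4 + 1350x^3 - (24299/2)x^2 + 54666x - 196741/2
D f = (25/3)x^4 + x
E_{-1} D f = (25/3)x^4 - (100/3)x^3 + 50x^2 - (97/3)x + 22/3
((E_{-3})^3 + E_{-1} ∘ D) f = (5/3)x^5 - (200/3)x^4 + (3950/3)x^3 - (24199/2)x^2 + (163901/3)x - 590179/6


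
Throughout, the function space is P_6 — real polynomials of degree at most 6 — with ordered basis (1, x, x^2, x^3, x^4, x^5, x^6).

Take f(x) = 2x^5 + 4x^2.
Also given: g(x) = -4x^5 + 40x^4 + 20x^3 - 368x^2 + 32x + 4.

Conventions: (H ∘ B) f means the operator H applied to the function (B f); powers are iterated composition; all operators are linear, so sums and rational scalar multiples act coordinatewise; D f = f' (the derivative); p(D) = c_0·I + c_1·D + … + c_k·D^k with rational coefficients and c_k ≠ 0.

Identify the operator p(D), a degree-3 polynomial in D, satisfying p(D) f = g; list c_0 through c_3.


D^0 f = 2x^5 + 4x^2
D^1 f = 10x^4 + 8x
D^2 f = 40x^3 + 8
D^3 f = 120x^2
matching coefficients of g against c_0 f + c_1 Df + … from the top degree down determines the c_i
solution: c_0 = -2, c_1 = 4, c_2 = 1/2, c_3 = -3

c_0 = -2, c_1 = 4, c_2 = 1/2, c_3 = -3


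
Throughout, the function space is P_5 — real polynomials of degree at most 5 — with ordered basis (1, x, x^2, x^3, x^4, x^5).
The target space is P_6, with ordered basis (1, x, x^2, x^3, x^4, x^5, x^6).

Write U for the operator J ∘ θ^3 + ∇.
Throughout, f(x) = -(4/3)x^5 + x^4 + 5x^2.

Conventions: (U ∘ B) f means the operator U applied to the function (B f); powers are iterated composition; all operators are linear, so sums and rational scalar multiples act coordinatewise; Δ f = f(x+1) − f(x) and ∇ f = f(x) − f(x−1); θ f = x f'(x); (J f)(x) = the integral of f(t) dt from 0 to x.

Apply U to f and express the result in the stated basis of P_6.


the image equals g(x) = -(250/9)x^6 + (64/5)x^5 - (20/3)x^4 + (92/3)x^3 - (58/3)x^2 + (62/3)x - 22/3

θ f = -(20/3)x^5 + 4x^4 + 10x^2
θ θ f = -(100/3)x^5 + 16x^4 + 20x^2
θ θ θ f = -(500/3)x^5 + 64x^4 + 40x^2
J θ^3 f = -(250/9)x^6 + (64/5)x^5 + (40/3)x^3
∇ f = -(20/3)x^4 + (52/3)x^3 - (58/3)x^2 + (62/3)x - 22/3
(J ∘ θ^3 + ∇) f = -(250/9)x^6 + (64/5)x^5 - (20/3)x^4 + (92/3)x^3 - (58/3)x^2 + (62/3)x - 22/3


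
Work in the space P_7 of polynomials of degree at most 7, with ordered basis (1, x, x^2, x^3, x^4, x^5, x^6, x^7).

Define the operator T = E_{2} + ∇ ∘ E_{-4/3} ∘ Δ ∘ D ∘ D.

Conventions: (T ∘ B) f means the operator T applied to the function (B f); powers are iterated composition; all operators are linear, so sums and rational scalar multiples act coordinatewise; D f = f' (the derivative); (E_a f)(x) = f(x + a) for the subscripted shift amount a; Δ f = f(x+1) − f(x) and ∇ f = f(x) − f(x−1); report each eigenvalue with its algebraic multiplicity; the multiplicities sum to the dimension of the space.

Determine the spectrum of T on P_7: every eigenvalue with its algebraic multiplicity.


image of 1: 1
image of x: x + 2
image of x^2: x^2 + 4x + 4
image of x^3: x^3 + 6x^2 + 12x + 8
image of x^4: x^4 + 8x^3 + 24x^2 + 32x + 40
image of x^5: x^5 + 10x^4 + 40x^3 + 80x^2 + 200x - 128
image of x^6: x^6 + 12x^5 + 60x^4 + 160x^3 + 600x^2 - 768x + 764
image of x^7: x^7 + 14x^6 + 84x^5 + 280x^4 + 1400x^3 - 2688x^2 + 5348x - 21808/9
the matrix is upper triangular; its diagonal is (1, 1, 1, 1, 1, 1, 1, 1)
for a triangular matrix the eigenvalues are the diagonal entries, with algebraic multiplicity their repetition count

λ = 1 (multiplicity 8)


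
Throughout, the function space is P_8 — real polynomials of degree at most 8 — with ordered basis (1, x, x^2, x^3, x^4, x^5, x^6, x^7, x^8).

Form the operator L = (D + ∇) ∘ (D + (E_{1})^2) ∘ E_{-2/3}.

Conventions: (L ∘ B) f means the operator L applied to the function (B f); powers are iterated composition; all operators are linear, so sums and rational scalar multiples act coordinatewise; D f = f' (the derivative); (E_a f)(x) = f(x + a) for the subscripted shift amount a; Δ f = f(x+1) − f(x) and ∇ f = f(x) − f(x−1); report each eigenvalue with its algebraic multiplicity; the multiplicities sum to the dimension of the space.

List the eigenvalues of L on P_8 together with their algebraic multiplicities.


image of 1: 0
image of x: 2
image of x^2: 4x + 25/3
image of x^3: 6x^2 + 25x - 10/3
image of x^4: 8x^3 + 50x^2 - (40/3)x + 953/27
image of x^5: 10x^4 + (250/3)x^3 - (100/3)x^2 + (4765/27)x - 1904/81
image of x^6: 12x^5 + 125x^4 - (200/3)x^3 + (4765/9)x^2 - (3808/27)x + 9169/81
image of x^7: 14x^6 + 175x^5 - (350/3)x^4 + (33355/27)x^3 - (13328/27)x^2 + (64183/81)x - 78826/729
image of x^8: 16x^7 + (700/3)x^6 - (560/3)x^5 + (66710/27)x^4 - (106624/81)x^3 + (256732/81)x^2 - (630608/729)x + 787645/2187
the matrix is upper triangular; its diagonal is (0, 0, 0, 0, 0, 0, 0, 0, 0)
for a triangular matrix the eigenvalues are the diagonal entries, with algebraic multiplicity their repetition count

λ = 0 (multiplicity 9)


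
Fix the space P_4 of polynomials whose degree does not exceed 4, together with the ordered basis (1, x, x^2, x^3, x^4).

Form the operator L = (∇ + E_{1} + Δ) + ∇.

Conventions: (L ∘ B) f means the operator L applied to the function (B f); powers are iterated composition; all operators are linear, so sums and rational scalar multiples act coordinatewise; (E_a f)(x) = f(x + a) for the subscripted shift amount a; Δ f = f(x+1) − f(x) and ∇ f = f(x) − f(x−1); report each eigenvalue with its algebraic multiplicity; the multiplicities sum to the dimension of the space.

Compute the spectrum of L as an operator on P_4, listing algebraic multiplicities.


λ = 1 (multiplicity 5)

image of 1: 1
image of x: x + 4
image of x^2: x^2 + 8x
image of x^3: x^3 + 12x^2 + 4
image of x^4: x^4 + 16x^3 + 16x
the matrix is upper triangular; its diagonal is (1, 1, 1, 1, 1)
for a triangular matrix the eigenvalues are the diagonal entries, with algebraic multiplicity their repetition count


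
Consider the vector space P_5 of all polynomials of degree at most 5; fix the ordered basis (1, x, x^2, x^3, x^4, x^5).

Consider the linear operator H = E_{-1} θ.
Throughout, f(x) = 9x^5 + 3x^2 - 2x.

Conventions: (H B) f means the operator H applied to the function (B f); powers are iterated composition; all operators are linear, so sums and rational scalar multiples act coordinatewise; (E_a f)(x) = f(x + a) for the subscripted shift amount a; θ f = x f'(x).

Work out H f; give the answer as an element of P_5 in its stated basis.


θ f = 45x^5 + 6x^2 - 2x
E_{-1} θ f = 45x^5 - 225x^4 + 450x^3 - 444x^2 + 211x - 37

g(x) = 45x^5 - 225x^4 + 450x^3 - 444x^2 + 211x - 37


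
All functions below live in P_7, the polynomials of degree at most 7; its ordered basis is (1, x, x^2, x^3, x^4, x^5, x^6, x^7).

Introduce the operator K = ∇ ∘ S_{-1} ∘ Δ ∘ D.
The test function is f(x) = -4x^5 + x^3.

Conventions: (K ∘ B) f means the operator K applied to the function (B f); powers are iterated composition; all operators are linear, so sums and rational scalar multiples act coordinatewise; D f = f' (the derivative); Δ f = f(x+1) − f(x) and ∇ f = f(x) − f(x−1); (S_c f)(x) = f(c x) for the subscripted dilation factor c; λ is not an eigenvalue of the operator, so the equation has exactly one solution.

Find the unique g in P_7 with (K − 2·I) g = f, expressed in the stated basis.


write g with unknown coordinates in the stated basis and equate coefficients in (K − 2·I) g = f
solving from the highest basis element down gives g = 2x^5 - (1/2)x^3 - 60x^2 + 120x - 137/2
check: K g = -120x^2 + 240x - 137
so K g − 2·g = -4x^5 + x^3 = f ✓

the result is g(x) = 2x^5 - (1/2)x^3 - 60x^2 + 120x - 137/2


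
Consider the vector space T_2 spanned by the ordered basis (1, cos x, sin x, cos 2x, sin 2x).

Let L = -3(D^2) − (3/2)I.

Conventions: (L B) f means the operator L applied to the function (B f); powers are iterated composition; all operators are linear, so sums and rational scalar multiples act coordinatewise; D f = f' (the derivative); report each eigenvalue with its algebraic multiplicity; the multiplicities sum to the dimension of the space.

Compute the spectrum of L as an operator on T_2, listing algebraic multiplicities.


λ = -3/2 (multiplicity 1), λ = 3/2 (multiplicity 2), λ = 21/2 (multiplicity 2)

image of 1: -3/2
image of cos x: (3/2)cos x
image of sin x: (3/2)sin x
image of cos 2x: (21/2)cos 2x
image of sin 2x: (21/2)sin 2x
the matrix is diagonal; its diagonal is (-3/2, 3/2, 3/2, 21/2, 21/2)
for a triangular matrix the eigenvalues are the diagonal entries, with algebraic multiplicity their repetition count


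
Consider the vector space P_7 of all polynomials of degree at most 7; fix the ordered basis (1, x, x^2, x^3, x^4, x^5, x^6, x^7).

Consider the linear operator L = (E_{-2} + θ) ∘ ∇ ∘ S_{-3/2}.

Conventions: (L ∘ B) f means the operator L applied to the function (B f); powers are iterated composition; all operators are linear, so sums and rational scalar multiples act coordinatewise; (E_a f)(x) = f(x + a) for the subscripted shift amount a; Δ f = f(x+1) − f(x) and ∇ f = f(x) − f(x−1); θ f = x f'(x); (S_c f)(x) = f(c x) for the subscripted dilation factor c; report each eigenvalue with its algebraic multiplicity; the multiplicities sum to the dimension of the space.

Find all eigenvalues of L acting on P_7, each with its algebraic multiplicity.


λ = 0 (multiplicity 8)

image of 1: 0
image of x: -3/2
image of x^2: 9x - 45/4
image of x^3: -(243/8)x^2 + (243/4)x - 513/8
image of x^4: 81x^3 - (1701/8)x^2 + 405x - 5265/16
image of x^5: -(6075/32)x^4 + (1215/2)x^3 - (25515/16)x^2 + (40095/16)x - 51273/32
image of x^6: (6561/16)x^5 - (98415/64)x^4 + (40095/8)x^3 - (732645/64)x^2 + (115911/8)x - 484785/64
image of x^7: -(107163/128)x^6 + (229635/64)x^5 - (1760535/128)x^4 + (1301265/32)x^3 - (9782451/128)x^2 + (5097897/64)x - 4503033/128
the matrix is upper triangular; its diagonal is (0, 0, 0, 0, 0, 0, 0, 0)
for a triangular matrix the eigenvalues are the diagonal entries, with algebraic multiplicity their repetition count


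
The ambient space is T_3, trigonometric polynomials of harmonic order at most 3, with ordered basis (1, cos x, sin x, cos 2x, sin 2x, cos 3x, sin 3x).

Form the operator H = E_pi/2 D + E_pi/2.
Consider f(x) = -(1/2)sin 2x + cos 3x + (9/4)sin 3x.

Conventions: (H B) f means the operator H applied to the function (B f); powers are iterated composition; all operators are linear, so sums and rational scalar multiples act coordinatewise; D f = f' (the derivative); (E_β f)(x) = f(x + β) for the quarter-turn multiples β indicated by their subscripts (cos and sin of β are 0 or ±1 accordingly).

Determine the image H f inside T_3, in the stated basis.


D f = -cos 2x + (27/4)cos 3x - 3sin 3x
E_pi/2 D f = cos 2x + 3cos 3x + (27/4)sin 3x
E_pi/2 f = (1/2)sin 2x - (9/4)cos 3x + sin 3x
(E_pi/2 D + E_pi/2) f = cos 2x + (1/2)sin 2x + (3/4)cos 3x + (31/4)sin 3x

the image equals g(x) = cos 2x + (1/2)sin 2x + (3/4)cos 3x + (31/4)sin 3x


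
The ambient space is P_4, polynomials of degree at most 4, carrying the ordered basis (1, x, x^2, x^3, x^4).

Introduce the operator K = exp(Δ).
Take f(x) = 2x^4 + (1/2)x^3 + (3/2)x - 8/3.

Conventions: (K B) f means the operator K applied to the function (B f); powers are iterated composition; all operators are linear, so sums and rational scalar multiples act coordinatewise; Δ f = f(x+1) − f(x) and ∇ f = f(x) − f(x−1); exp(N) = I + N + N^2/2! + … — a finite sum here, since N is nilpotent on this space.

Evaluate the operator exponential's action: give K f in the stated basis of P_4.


order-1 term: 8x^3 + (27/2)x^2 + (19/2)x + 4
order-2 term: 12x^2 + (51/2)x + 31/2
order-3 term: 8x + 25/2
order-4 term: 2
the series for exp(Δ) f terminates at order 4
exp(Δ) f = 2x^4 + (17/2)x^3 + (51/2)x^2 + (89/2)x + 94/3

the result is g(x) = 2x^4 + (17/2)x^3 + (51/2)x^2 + (89/2)x + 94/3


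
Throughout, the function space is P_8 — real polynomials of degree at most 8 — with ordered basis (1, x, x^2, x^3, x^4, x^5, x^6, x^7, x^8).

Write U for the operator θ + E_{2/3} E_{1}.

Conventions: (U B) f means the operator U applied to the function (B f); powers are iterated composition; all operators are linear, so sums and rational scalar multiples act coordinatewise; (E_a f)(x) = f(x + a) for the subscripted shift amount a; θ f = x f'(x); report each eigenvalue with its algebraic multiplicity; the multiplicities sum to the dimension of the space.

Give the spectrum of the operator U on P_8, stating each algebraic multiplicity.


image of 1: 1
image of x: 2x + 5/3
image of x^2: 3x^2 + (10/3)x + 25/9
image of x^3: 4x^3 + 5x^2 + (25/3)x + 125/27
image of x^4: 5x^4 + (20/3)x^3 + (50/3)x^2 + (500/27)x + 625/81
image of x^5: 6x^5 + (25/3)x^4 + (250/9)x^3 + (1250/27)x^2 + (3125/81)x + 3125/243
image of x^6: 7x^6 + 10x^5 + (125/3)x^4 + (2500/27)x^3 + (3125/27)x^2 + (6250/81)x + 15625/729
image of x^7: 8x^7 + (35/3)x^6 + (175/3)x^5 + (4375/27)x^4 + (21875/81)x^3 + (21875/81)x^2 + (109375/729)x + 78125/2187
image of x^8: 9x^8 + (40/3)x^7 + (700/9)x^6 + (7000/27)x^5 + (43750/81)x^4 + (175000/243)x^3 + (437500/729)x^2 + (625000/2187)x + 390625/6561
the matrix is upper triangular; its diagonal is (1, 2, 3, 4, 5, 6, 7, 8, 9)
for a triangular matrix the eigenvalues are the diagonal entries, with algebraic multiplicity their repetition count

λ = 1 (multiplicity 1), λ = 2 (multiplicity 1), λ = 3 (multiplicity 1), λ = 4 (multiplicity 1), λ = 5 (multiplicity 1), λ = 6 (multiplicity 1), λ = 7 (multiplicity 1), λ = 8 (multiplicity 1), λ = 9 (multiplicity 1)


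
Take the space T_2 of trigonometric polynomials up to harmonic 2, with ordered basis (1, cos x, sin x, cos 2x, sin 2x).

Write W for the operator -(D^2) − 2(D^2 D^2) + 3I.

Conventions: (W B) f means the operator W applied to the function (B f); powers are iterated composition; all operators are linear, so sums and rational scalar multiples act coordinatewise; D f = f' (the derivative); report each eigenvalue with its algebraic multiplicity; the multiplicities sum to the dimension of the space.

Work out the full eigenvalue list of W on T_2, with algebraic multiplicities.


λ = -25 (multiplicity 2), λ = 2 (multiplicity 2), λ = 3 (multiplicity 1)

image of 1: 3
image of cos x: 2cos x
image of sin x: 2sin x
image of cos 2x: -25cos 2x
image of sin 2x: -25sin 2x
the matrix is diagonal; its diagonal is (3, 2, 2, -25, -25)
for a triangular matrix the eigenvalues are the diagonal entries, with algebraic multiplicity their repetition count


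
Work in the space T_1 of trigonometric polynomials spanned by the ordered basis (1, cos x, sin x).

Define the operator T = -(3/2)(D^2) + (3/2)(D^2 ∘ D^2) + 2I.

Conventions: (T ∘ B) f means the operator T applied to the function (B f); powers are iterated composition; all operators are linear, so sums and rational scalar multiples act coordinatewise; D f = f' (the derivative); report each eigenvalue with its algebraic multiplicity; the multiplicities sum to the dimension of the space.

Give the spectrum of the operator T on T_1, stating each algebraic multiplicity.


λ = 2 (multiplicity 1), λ = 5 (multiplicity 2)

image of 1: 2
image of cos x: 5cos x
image of sin x: 5sin x
the matrix is diagonal; its diagonal is (2, 5, 5)
for a triangular matrix the eigenvalues are the diagonal entries, with algebraic multiplicity their repetition count


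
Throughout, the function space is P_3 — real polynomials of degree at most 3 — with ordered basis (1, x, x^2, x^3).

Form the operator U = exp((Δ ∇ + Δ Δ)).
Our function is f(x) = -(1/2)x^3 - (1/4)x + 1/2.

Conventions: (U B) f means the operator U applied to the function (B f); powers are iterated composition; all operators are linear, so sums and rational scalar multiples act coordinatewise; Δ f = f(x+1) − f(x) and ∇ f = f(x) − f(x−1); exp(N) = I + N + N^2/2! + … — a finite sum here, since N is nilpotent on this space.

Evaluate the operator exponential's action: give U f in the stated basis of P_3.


order-1 term: -6x - 3
the series for exp((Δ ∇ + Δ Δ)) f terminates at order 1
exp((Δ ∇ + Δ Δ)) f = -(1/2)x^3 - (25/4)x - 5/2

the image equals g(x) = -(1/2)x^3 - (25/4)x - 5/2


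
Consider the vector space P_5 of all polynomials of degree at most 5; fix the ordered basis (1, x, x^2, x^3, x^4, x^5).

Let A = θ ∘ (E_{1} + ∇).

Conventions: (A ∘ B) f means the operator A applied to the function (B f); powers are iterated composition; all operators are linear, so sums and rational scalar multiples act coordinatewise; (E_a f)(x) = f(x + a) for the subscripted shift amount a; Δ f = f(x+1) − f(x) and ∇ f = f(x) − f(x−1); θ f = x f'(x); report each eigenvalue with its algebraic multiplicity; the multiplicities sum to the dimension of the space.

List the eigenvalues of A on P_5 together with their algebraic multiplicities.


λ = 0 (multiplicity 1), λ = 1 (multiplicity 1), λ = 2 (multiplicity 1), λ = 3 (multiplicity 1), λ = 4 (multiplicity 1), λ = 5 (multiplicity 1)

image of 1: 0
image of x: x
image of x^2: 2x^2 + 4x
image of x^3: 3x^3 + 12x^2
image of x^4: 4x^4 + 24x^3 + 8x
image of x^5: 5x^5 + 40x^4 + 40x^2
the matrix is upper triangular; its diagonal is (0, 1, 2, 3, 4, 5)
for a triangular matrix the eigenvalues are the diagonal entries, with algebraic multiplicity their repetition count


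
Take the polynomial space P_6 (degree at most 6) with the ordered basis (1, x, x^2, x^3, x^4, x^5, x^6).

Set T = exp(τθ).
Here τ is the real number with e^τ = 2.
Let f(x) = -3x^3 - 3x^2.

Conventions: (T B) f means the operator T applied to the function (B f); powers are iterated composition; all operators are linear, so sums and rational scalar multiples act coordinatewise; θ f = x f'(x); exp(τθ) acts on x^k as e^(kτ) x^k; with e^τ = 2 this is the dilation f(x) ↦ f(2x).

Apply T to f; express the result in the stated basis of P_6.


the image equals g(x) = -24x^3 - 12x^2

exp(τθ) x^k = e^(kτ) x^k; with e^τ = 2 this sends x^k to 2^k x^k
x^2 ↦ 4 x^2
x^3 ↦ 8 x^3
applying this coordinatewise to f: exp(τθ) f = -24x^3 - 12x^2


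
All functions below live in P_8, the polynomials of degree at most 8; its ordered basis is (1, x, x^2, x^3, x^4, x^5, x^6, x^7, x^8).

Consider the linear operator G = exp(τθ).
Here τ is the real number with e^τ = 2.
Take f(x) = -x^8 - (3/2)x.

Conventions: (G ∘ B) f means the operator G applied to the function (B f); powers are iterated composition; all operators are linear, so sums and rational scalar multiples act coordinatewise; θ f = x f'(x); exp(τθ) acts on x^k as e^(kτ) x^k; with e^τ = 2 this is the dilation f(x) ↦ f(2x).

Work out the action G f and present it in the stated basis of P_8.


exp(τθ) x^k = e^(kτ) x^k; with e^τ = 2 this sends x^k to 2^k x^k
x ↦ 2 x
x^8 ↦ 256 x^8
applying this coordinatewise to f: exp(τθ) f = -256x^8 - 3x

the result is g(x) = -256x^8 - 3x


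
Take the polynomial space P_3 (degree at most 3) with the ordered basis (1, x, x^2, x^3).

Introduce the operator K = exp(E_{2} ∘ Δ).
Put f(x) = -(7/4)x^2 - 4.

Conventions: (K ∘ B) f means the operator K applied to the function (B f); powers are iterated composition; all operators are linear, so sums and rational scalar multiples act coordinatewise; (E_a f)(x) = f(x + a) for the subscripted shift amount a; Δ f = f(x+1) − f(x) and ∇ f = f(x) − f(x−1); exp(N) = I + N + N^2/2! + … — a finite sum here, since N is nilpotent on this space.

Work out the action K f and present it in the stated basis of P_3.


order-1 term: -(7/2)x - 35/4
order-2 term: -7/4
the series for exp(E_{2} ∘ Δ) f terminates at order 2
exp(E_{2} ∘ Δ) f = -(7/4)x^2 - (7/2)x - 29/2

the result is g(x) = -(7/4)x^2 - (7/2)x - 29/2


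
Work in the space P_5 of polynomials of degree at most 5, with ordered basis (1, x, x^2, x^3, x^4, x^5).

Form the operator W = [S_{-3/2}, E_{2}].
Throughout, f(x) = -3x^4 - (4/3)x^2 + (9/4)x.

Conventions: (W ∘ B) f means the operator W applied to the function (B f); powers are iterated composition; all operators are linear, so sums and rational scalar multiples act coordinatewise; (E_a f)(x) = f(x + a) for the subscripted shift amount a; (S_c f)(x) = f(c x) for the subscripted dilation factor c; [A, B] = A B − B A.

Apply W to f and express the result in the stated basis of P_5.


g(x) = (405/2)x^3 + (405/2)x^2 + 650x + 2555/12

E_{2} f = -3x^4 - 24x^3 - (220/3)x^2 - (1189/12)x - 293/6
S_{-3/2} E_{2} f = -(243/16)x^4 + 81x^3 - 165x^2 + (1189/8)x - 293/6
S_{-3/2} f = -(243/16)x^4 - 3x^2 - (27/8)x
E_{2} S_{-3/2} f = -(243/16)x^4 - (243/2)x^3 - (735/2)x^2 - (4011/8)x - 1047/4
[S_{-3/2}, E_{2}] f = (405/2)x^3 + (405/2)x^2 + 650x + 2555/12


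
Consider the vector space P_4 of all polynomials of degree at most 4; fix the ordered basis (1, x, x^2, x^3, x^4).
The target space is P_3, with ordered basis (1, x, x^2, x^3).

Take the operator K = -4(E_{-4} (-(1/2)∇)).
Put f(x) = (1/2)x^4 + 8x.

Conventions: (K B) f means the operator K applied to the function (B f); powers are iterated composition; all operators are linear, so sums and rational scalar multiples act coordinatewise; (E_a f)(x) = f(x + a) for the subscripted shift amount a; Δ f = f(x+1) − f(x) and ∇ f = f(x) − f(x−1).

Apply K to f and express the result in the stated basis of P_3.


∇ f = 2x^3 - 3x^2 + 2x + 15/2
(-(1/2)∇) f = -x^3 + (3/2)x^2 - x - 15/4
E_{-4} (-(1/2)∇) f = -x^3 + (27/2)x^2 - 61x + 353/4
(-4(E_{-4} (-(1/2)∇))) f = 4x^3 - 54x^2 + 244x - 353

the result is g(x) = 4x^3 - 54x^2 + 244x - 353


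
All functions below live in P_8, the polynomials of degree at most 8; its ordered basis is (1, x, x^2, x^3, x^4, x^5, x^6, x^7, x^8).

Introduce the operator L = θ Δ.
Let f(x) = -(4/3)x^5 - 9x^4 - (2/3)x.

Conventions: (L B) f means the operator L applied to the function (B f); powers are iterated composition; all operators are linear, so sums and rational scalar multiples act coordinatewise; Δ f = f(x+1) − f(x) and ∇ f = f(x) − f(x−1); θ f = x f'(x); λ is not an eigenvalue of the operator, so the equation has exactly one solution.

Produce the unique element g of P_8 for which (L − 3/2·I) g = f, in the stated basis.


write g with unknown coordinates in the stated basis and equate coefficients in (L − 3/2·I) g = f
solving from the highest basis element down gives g = (8/9)x^5 + (482/27)x^4 + (4336/27)x^3 + (21520/27)x^2 + (116228/81)x
check: L g = (160/9)x^4 + (2168/9)x^3 + (10760/9)x^2 + (58096/27)x
so L g − 3/2·g = -(4/3)x^5 - 9x^4 - (2/3)x = f ✓

the result is g(x) = (8/9)x^5 + (482/27)x^4 + (4336/27)x^3 + (21520/27)x^2 + (116228/81)x


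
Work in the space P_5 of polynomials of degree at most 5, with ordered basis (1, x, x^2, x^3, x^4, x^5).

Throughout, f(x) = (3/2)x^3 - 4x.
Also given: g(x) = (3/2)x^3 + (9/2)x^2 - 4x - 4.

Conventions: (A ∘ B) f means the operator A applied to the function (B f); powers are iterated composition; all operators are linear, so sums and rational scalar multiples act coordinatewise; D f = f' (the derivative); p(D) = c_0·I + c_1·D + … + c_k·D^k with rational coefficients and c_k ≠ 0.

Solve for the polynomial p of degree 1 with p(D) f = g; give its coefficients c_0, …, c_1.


p(D) = I + D, i.e. c_0 = 1, c_1 = 1

D^0 f = (3/2)x^3 - 4x
D^1 f = (9/2)x^2 - 4
matching coefficients of g against c_0 f + c_1 Df + … from the top degree down determines the c_i
solution: c_0 = 1, c_1 = 1


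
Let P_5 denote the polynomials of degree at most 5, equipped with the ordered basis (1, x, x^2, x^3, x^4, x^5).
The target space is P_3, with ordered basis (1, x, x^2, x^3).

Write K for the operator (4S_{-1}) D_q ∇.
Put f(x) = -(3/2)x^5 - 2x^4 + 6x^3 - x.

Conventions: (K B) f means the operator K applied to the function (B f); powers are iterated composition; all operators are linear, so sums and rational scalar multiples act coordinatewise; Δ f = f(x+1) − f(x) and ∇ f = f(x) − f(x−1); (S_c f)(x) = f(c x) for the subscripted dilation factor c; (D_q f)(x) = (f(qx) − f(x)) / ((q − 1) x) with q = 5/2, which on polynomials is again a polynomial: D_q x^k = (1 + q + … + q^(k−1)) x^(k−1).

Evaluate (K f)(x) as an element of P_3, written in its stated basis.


the result is g(x) = (3045/4)x^3 + 273x^2 - 210x - 74

∇ f = -(15/2)x^4 + 7x^3 + 15x^2 - (37/2)x + 11/2
D_q ∇ f = -(3045/16)x^3 + (273/4)x^2 + (105/2)x - 37/2
S_{-1} D_q ∇ f = (3045/16)x^3 + (273/4)x^2 - (105/2)x - 37/2
(4S_{-1}) D_q ∇ f = (3045/4)x^3 + 273x^2 - 210x - 74


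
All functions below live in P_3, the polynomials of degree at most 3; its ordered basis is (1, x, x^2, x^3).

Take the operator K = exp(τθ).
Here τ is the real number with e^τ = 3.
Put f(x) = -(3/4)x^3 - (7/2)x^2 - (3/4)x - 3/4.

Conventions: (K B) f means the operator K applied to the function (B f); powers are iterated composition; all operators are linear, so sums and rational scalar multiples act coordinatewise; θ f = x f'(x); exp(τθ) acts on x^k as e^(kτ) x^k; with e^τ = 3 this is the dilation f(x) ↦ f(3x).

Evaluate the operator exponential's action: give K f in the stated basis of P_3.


exp(τθ) x^k = e^(kτ) x^k; with e^τ = 3 this sends x^k to 3^k x^k
x ↦ 3 x
x^2 ↦ 9 x^2
x^3 ↦ 27 x^3
applying this coordinatewise to f: exp(τθ) f = -(81/4)x^3 - (63/2)x^2 - (9/4)x - 3/4

the result is g(x) = -(81/4)x^3 - (63/2)x^2 - (9/4)x - 3/4


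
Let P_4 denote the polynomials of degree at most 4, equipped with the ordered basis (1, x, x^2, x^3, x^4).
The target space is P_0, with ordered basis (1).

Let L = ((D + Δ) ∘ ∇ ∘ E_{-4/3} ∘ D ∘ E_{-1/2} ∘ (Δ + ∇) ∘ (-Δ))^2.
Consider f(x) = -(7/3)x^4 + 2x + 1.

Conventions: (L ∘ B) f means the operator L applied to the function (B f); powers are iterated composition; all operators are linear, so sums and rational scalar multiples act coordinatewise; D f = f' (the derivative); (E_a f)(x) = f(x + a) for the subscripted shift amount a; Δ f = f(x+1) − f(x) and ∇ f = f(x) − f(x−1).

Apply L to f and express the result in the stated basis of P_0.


Δ f = -(28/3)x^3 - 14x^2 - (28/3)x - 1/3
(-Δ) f = (28/3)x^3 + 14x^2 + (28/3)x + 1/3
Δ (-Δ) f = 28x^2 + 56x + 98/3
∇ (-Δ) f = 28x^2 + 14/3
(Δ + ∇) (-Δ) f = 56x^2 + 56x + 112/3
E_{-1/2} (Δ + ∇) (-Δ) f = 56x^2 + 70/3
D (E_{-1/2} ∘ (Δ + ∇) ∘ (-Δ)) f = 112x
E_{-4/3} D (E_{-1/2} ∘ (Δ + ∇) ∘ (-Δ)) f = 112x - 448/3
∇ E_{-4/3} D (E_{-1/2} ∘ (Δ + ∇) ∘ (-Δ)) f = 112
D (∇ ∘ E_{-4/3} ∘ D) (E_{-1/2} ∘ (Δ + ∇) ∘ (-Δ)) f = 0
Δ (∇ ∘ E_{-4/3} ∘ D) (E_{-1/2} ∘ (Δ + ∇) ∘ (-Δ)) f = 0
(D + Δ) (∇ ∘ E_{-4/3} ∘ D) (E_{-1/2} ∘ (Δ + ∇) ∘ (-Δ)) f = 0
Δ ((D + Δ) ∘ ∇ ∘ E_{-4/3} ∘ D ∘ E_{-1/2} ∘ (Δ + ∇) ∘ (-Δ)) f = 0
(-Δ) ((D + Δ) ∘ ∇ ∘ E_{-4/3} ∘ D ∘ E_{-1/2} ∘ (Δ + ∇) ∘ (-Δ)) f = 0
Δ (-Δ) ((D + Δ) ∘ ∇ ∘ E_{-4/3} ∘ D ∘ E_{-1/2} ∘ (Δ + ∇) ∘ (-Δ)) f = 0
∇ (-Δ) ((D + Δ) ∘ ∇ ∘ E_{-4/3} ∘ D ∘ E_{-1/2} ∘ (Δ + ∇) ∘ (-Δ)) f = 0
(Δ + ∇) (-Δ) ((D + Δ) ∘ ∇ ∘ E_{-4/3} ∘ D ∘ E_{-1/2} ∘ (Δ + ∇) ∘ (-Δ)) f = 0
E_{-1/2} (Δ + ∇) (-Δ) ((D + Δ) ∘ ∇ ∘ E_{-4/3} ∘ D ∘ E_{-1/2} ∘ (Δ + ∇) ∘ (-Δ)) f = 0
D (E_{-1/2} ∘ (Δ + ∇) ∘ (-Δ)) ((D + Δ) ∘ ∇ ∘ E_{-4/3} ∘ D ∘ E_{-1/2} ∘ (Δ + ∇) ∘ (-Δ)) f = 0
E_{-4/3} D (E_{-1/2} ∘ (Δ + ∇) ∘ (-Δ)) ((D + Δ) ∘ ∇ ∘ E_{-4/3} ∘ D ∘ E_{-1/2} ∘ (Δ + ∇) ∘ (-Δ)) f = 0
∇ E_{-4/3} D (E_{-1/2} ∘ (Δ + ∇) ∘ (-Δ)) ((D + Δ) ∘ ∇ ∘ E_{-4/3} ∘ D ∘ E_{-1/2} ∘ (Δ + ∇) ∘ (-Δ)) f = 0
D (∇ ∘ E_{-4/3} ∘ D) (E_{-1/2} ∘ (Δ + ∇) ∘ (-Δ)) ((D + Δ) ∘ ∇ ∘ E_{-4/3} ∘ D ∘ E_{-1/2} ∘ (Δ + ∇) ∘ (-Δ)) f = 0
Δ (∇ ∘ E_{-4/3} ∘ D) (E_{-1/2} ∘ (Δ + ∇) ∘ (-Δ)) ((D + Δ) ∘ ∇ ∘ E_{-4/3} ∘ D ∘ E_{-1/2} ∘ (Δ + ∇) ∘ (-Δ)) f = 0
(D + Δ) (∇ ∘ E_{-4/3} ∘ D) (E_{-1/2} ∘ (Δ + ∇) ∘ (-Δ)) ((D + Δ) ∘ ∇ ∘ E_{-4/3} ∘ D ∘ E_{-1/2} ∘ (Δ + ∇) ∘ (-Δ)) f = 0

the result is g(x) = 0


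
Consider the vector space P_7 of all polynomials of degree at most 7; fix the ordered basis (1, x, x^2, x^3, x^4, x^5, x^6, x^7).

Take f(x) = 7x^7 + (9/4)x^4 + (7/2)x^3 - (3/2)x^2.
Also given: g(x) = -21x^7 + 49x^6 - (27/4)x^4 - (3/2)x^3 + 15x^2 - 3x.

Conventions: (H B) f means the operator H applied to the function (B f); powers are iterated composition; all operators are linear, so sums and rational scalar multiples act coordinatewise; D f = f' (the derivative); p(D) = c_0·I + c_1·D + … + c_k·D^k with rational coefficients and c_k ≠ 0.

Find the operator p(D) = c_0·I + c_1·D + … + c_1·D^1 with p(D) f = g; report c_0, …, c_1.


c_0 = -3, c_1 = 1

D^0 f = 7x^7 + (9/4)x^4 + (7/2)x^3 - (3/2)x^2
D^1 f = 49x^6 + 9x^3 + (21/2)x^2 - 3x
matching coefficients of g against c_0 f + c_1 Df + … from the top degree down determines the c_i
solution: c_0 = -3, c_1 = 1


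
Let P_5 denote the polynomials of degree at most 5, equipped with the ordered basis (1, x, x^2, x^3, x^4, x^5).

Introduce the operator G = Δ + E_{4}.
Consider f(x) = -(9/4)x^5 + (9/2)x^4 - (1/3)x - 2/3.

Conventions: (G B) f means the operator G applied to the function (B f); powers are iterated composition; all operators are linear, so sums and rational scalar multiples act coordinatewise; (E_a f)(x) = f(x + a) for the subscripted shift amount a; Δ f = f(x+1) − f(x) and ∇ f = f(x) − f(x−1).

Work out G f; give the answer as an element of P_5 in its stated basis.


g(x) = -(9/4)x^5 - (207/4)x^4 - (585/2)x^3 - (2007/2)x^2 - (20659/12)x - 13825/12

Δ f = -(45/4)x^4 - (9/2)x^3 + (9/2)x^2 + (27/4)x + 23/12
E_{4} f = -(9/4)x^5 - (81/2)x^4 - 288x^3 - 1008x^2 - (5185/3)x - 1154
(Δ + E_{4}) f = -(9/4)x^5 - (207/4)x^4 - (585/2)x^3 - (2007/2)x^2 - (20659/12)x - 13825/12


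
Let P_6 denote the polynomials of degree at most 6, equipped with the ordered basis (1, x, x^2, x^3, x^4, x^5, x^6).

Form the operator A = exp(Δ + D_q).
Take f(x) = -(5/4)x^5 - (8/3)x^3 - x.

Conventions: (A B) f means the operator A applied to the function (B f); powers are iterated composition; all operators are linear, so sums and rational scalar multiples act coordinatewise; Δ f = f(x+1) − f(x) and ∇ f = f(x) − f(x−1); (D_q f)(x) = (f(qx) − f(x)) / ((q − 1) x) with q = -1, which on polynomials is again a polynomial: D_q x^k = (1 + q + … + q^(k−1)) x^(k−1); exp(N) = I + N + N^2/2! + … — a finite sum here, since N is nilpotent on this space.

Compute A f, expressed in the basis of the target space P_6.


the result is g(x) = -(5/4)x^5 - (15/2)x^4 - (181/6)x^3 - (272/3)x^2 - (773/6)x - 4783/36

order-1 term: -(15/2)x^4 - (25/2)x^3 - (139/6)x^2 - (57/4)x - 71/12
order-2 term: -15x^3 - (95/2)x^2 - (683/12)x - 215/6
order-3 term: -20x^2 - (140/3)x - 529/9
order-4 term: -10x - 85/3
order-5 term: -4
the series for exp(Δ + D_q) f terminates at order 5
exp(Δ + D_q) f = -(5/4)x^5 - (15/2)x^4 - (181/6)x^3 - (272/3)x^2 - (773/6)x - 4783/36


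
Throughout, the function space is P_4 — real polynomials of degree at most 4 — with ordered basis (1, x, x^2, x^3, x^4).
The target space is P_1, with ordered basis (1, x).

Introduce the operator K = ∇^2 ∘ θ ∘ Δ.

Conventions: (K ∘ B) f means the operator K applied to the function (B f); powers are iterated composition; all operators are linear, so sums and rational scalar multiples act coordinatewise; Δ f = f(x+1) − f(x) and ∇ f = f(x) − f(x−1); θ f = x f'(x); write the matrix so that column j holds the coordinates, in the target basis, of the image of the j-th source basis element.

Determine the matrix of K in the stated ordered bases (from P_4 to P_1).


the matrix is [[0, 0, 0, 12, -48]; [0, 0, 0, 0, 72]] (rows listed top to bottom)

image of 1: 0
image of x: 0
image of x^2: 0
image of x^3: 12
image of x^4: 72x - 48
each image's coordinates form column j of the matrix


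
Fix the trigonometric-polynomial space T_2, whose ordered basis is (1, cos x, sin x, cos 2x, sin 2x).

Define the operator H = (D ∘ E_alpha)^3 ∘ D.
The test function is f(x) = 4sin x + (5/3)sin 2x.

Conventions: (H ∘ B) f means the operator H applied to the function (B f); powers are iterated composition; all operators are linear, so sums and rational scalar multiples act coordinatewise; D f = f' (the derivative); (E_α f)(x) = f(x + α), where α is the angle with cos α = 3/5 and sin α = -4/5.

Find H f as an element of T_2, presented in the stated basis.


g(x) = -(176/125)cos x - (468/125)sin x + (54912/3125)cos 2x + (188048/9375)sin 2x

D f = 4cos x + (10/3)cos 2x
E_alpha D f = (12/5)cos x + (16/5)sin x - (14/15)cos 2x + (16/5)sin 2x
D E_alpha D f = (16/5)cos x - (12/5)sin x + (32/5)cos 2x + (28/15)sin 2x
E_alpha (D ∘ E_alpha) D f = (96/25)cos x + (28/25)sin x - (448/125)cos 2x + (2108/375)sin 2x
D E_alpha (D ∘ E_alpha) D f = (28/25)cos x - (96/25)sin x + (4216/375)cos 2x + (896/125)sin 2x
E_alpha (D ∘ E_alpha) (D ∘ E_alpha) D f = (468/125)cos x - (176/125)sin x - (94024/9375)cos 2x + (27456/3125)sin 2x
D E_alpha (D ∘ E_alpha) (D ∘ E_alpha) D f = -(176/125)cos x - (468/125)sin x + (54912/3125)cos 2x + (188048/9375)sin 2x
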